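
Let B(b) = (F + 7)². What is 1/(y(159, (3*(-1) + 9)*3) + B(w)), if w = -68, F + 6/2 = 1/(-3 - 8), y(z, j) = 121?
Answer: 121/16490 ≈ 0.0073378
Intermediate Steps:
F = -34/11 (F = -3 + 1/(-3 - 8) = -3 + 1/(-11) = -3 - 1/11 = -34/11 ≈ -3.0909)
B(b) = 1849/121 (B(b) = (-34/11 + 7)² = (43/11)² = 1849/121)
1/(y(159, (3*(-1) + 9)*3) + B(w)) = 1/(121 + 1849/121) = 1/(16490/121) = 121/16490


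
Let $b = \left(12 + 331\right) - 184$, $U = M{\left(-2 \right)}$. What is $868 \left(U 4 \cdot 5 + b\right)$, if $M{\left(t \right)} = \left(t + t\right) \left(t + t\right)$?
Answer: $415772$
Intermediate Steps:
$M{\left(t \right)} = 4 t^{2}$ ($M{\left(t \right)} = 2 t 2 t = 4 t^{2}$)
$U = 16$ ($U = 4 \left(-2\right)^{2} = 4 \cdot 4 = 16$)
$b = 159$ ($b = 343 - 184 = 159$)
$868 \left(U 4 \cdot 5 + b\right) = 868 \left(16 \cdot 4 \cdot 5 + 159\right) = 868 \left(64 \cdot 5 + 159\right) = 868 \left(320 + 159\right) = 868 \cdot 479 = 415772$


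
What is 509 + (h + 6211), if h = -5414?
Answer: 1306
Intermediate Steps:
509 + (h + 6211) = 509 + (-5414 + 6211) = 509 + 797 = 1306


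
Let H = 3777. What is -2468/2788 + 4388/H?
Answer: 728027/2632569 ≈ 0.27655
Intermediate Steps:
-2468/2788 + 4388/H = -2468/2788 + 4388/3777 = -2468*1/2788 + 4388*(1/3777) = -617/697 + 4388/3777 = 728027/2632569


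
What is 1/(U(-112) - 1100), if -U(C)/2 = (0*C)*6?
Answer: -1/1100 ≈ -0.00090909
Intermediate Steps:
U(C) = 0 (U(C) = -2*0*C*6 = -0*6 = -2*0 = 0)
1/(U(-112) - 1100) = 1/(0 - 1100) = 1/(-1100) = -1/1100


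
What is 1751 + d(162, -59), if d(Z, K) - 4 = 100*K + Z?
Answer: -3983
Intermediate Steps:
d(Z, K) = 4 + Z + 100*K (d(Z, K) = 4 + (100*K + Z) = 4 + (Z + 100*K) = 4 + Z + 100*K)
1751 + d(162, -59) = 1751 + (4 + 162 + 100*(-59)) = 1751 + (4 + 162 - 5900) = 1751 - 5734 = -3983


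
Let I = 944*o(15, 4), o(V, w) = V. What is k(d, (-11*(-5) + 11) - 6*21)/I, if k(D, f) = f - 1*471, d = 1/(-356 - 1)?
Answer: -3/80 ≈ -0.037500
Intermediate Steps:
I = 14160 (I = 944*15 = 14160)
d = -1/357 (d = 1/(-357) = -1/357 ≈ -0.0028011)
k(D, f) = -471 + f (k(D, f) = f - 471 = -471 + f)
k(d, (-11*(-5) + 11) - 6*21)/I = (-471 + ((-11*(-5) + 11) - 6*21))/14160 = (-471 + ((55 + 11) - 1*126))*(1/14160) = (-471 + (66 - 126))*(1/14160) = (-471 - 60)*(1/14160) = -531*1/14160 = -3/80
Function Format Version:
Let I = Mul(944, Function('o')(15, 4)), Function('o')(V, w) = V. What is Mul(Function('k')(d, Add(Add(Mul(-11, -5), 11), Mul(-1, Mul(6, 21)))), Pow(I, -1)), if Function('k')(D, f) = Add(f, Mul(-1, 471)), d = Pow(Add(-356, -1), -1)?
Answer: Rational(-3, 80) ≈ -0.037500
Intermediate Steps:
I = 14160 (I = Mul(944, 15) = 14160)
d = Rational(-1, 357) (d = Pow(-357, -1) = Rational(-1, 357) ≈ -0.0028011)
Function('k')(D, f) = Add(-471, f) (Function('k')(D, f) = Add(f, -471) = Add(-471, f))
Mul(Function('k')(d, Add(Add(Mul(-11, -5), 11), Mul(-1, Mul(6, 21)))), Pow(I, -1)) = Mul(Add(-471, Add(Add(Mul(-11, -5), 11), Mul(-1, Mul(6, 21)))), Pow(14160, -1)) = Mul(Add(-471, Add(Add(55, 11), Mul(-1, 126))), Rational(1, 14160)) = Mul(Add(-471, Add(66, -126)), Rational(1, 14160)) = Mul(Add(-471, -60), Rational(1, 14160)) = Mul(-531, Rational(1, 14160)) = Rational(-3, 80)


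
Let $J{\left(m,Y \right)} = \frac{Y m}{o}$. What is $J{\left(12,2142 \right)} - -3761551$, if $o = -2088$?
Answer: $\frac{109084622}{29} \approx 3.7615 \cdot 10^{6}$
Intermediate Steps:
$J{\left(m,Y \right)} = - \frac{Y m}{2088}$ ($J{\left(m,Y \right)} = \frac{Y m}{-2088} = Y m \left(- \frac{1}{2088}\right) = - \frac{Y m}{2088}$)
$J{\left(12,2142 \right)} - -3761551 = \left(- \frac{1}{2088}\right) 2142 \cdot 12 - -3761551 = - \frac{357}{29} + 3761551 = \frac{109084622}{29}$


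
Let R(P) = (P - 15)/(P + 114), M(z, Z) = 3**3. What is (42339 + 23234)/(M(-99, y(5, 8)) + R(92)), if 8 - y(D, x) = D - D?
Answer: 13508038/5639 ≈ 2395.5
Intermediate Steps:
y(D, x) = 8 (y(D, x) = 8 - (D - D) = 8 - 1*0 = 8 + 0 = 8)
M(z, Z) = 27
R(P) = (-15 + P)/(114 + P)
(42339 + 23234)/(M(-99, y(5, 8)) + R(92)) = (42339 + 23234)/(27 + (-15 + 92)/(114 + 92)) = 65573/(27 + 77/206) = 65573/(5639/206) = 65573*(206/5639) = 13508038/5639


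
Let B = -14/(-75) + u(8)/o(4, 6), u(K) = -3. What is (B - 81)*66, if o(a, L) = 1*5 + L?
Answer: -133792/25 ≈ -5351.7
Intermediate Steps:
o(a, L) = 5 + L
B = -71/825 (B = -14/(-75) - 3/(5 + 6) = -14*(-1/75) - 3/11 = 14/75 - 3*1/11 = 14/75 - 3/11 = -71/825 ≈ -0.086061)
(B - 81)*66 = (-71/825 - 81)*66 = -66896/825*66 = -133792/25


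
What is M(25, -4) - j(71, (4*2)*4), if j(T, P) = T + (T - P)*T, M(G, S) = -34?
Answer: -2874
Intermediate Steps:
j(T, P) = T + T*(T - P)
M(25, -4) - j(71, (4*2)*4) = -34 - 71*(1 + 71 - 4*2*4) = -34 - 71*(1 + 71 - 8*4) = -34 - 71*(1 + 71 - 1*32) = -34 - 71*(1 + 71 - 32) = -34 - 71*40 = -34 - 1*2840 = -34 - 2840 = -2874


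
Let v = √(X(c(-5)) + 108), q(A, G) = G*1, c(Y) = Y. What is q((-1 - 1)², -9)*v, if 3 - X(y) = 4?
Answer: -9*√107 ≈ -93.097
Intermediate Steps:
q(A, G) = G
X(y) = -1 (X(y) = 3 - 1*4 = 3 - 4 = -1)
v = √107 (v = √(-1 + 108) = √107 ≈ 10.344)
q((-1 - 1)², -9)*v = -9*√107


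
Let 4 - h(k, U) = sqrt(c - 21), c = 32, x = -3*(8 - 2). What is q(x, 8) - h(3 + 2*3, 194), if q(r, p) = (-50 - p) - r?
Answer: -44 + sqrt(11) ≈ -40.683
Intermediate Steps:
x = -18 (x = -3*6 = -18)
q(r, p) = -50 - p - r
h(k, U) = 4 - sqrt(11) (h(k, U) = 4 - sqrt(32 - 21) = 4 - sqrt(11))
q(x, 8) - h(3 + 2*3, 194) = (-50 - 1*8 - 1*(-18)) - (4 - sqrt(11)) = (-50 - 8 + 18) + (-4 + sqrt(11)) = -40 + (-4 + sqrt(11)) = -44 + sqrt(11)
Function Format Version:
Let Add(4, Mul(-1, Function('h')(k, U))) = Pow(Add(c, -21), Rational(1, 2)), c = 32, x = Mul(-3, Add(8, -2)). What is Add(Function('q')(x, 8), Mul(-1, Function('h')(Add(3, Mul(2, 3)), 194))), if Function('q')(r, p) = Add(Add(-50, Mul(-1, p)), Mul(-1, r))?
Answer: Add(-44, Pow(11, Rational(1, 2))) ≈ -40.683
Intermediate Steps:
x = -18 (x = Mul(-3, 6) = -18)
Function('q')(r, p) = Add(-50, Mul(-1, p), Mul(-1, r))
Function('h')(k, U) = Add(4, Mul(-1, Pow(11, Rational(1, 2)))) (Function('h')(k, U) = Add(4, Mul(-1, Pow(Add(32, -21), Rational(1, 2)))) = Add(4, Mul(-1, Pow(11, Rational(1, 2)))))
Add(Function('q')(x, 8), Mul(-1, Function('h')(Add(3, Mul(2, 3)), 194))) = Add(Add(-50, Mul(-1, 8), Mul(-1, -18)), Mul(-1, Add(4, Mul(-1, Pow(11, Rational(1, 2)))))) = Add(Add(-50, -8, 18), Add(-4, Pow(11, Rational(1, 2)))) = Add(-40, Add(-4, Pow(11, Rational(1, 2)))) = Add(-44, Pow(11, Rational(1, 2)))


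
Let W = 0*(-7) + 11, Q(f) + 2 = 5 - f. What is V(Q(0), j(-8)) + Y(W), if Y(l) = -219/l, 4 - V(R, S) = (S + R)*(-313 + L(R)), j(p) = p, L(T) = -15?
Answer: -18215/11 ≈ -1655.9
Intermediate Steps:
Q(f) = 3 - f (Q(f) = -2 + (5 - f) = 3 - f)
V(R, S) = 4 + 328*R + 328*S (V(R, S) = 4 - (S + R)*(-313 - 15) = 4 - (R + S)*(-328) = 4 - (-328*R - 328*S) = 4 + (328*R + 328*S) = 4 + 328*R + 328*S)
W = 11 (W = 0 + 11 = 11)
V(Q(0), j(-8)) + Y(W) = (4 + 328*(3 - 1*0) + 328*(-8)) - 219/11 = (4 + 328*(3 + 0) - 2624) - 219*1/11 = (4 + 328*3 - 2624) - 219/11 = (4 + 984 - 2624) - 219/11 = -1636 - 219/11 = -18215/11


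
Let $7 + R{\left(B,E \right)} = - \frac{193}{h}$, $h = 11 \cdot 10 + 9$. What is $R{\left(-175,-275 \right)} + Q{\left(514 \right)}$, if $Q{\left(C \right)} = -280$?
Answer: $- \frac{34346}{119} \approx -288.62$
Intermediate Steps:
$h = 119$ ($h = 110 + 9 = 119$)
$R{\left(B,E \right)} = - \frac{1026}{119}$ ($R{\left(B,E \right)} = -7 - \frac{193}{119} = - \frac{1026}{119}$)
$R{\left(-175,-275 \right)} + Q{\left(514 \right)} = - \frac{1026}{119} - 280 = - \frac{34346}{119}$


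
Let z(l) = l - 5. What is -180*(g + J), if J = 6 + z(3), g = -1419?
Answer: 254700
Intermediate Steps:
z(l) = -5 + l
J = 4 (J = 6 + (-5 + 3) = 6 - 2 = 4)
-180*(g + J) = -180*(-1419 + 4) = -180*(-1415) = 254700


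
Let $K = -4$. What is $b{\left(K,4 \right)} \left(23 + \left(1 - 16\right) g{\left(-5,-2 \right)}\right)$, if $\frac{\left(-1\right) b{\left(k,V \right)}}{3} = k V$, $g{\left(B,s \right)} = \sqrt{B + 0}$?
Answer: $1104 - 720 i \sqrt{5} \approx 1104.0 - 1610.0 i$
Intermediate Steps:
$g{\left(B,s \right)} = \sqrt{B}$
$b{\left(k,V \right)} = - 3 V k$ ($b{\left(k,V \right)} = - 3 k V = - 3 V k$)
$b{\left(K,4 \right)} \left(23 + \left(1 - 16\right) g{\left(-5,-2 \right)}\right) = \left(-3\right) 4 \left(-4\right) \left(23 + \left(1 - 16\right) \sqrt{-5}\right) = 48 \left(23 + \left(1 - 16\right) i \sqrt{5}\right) = 48 \left(23 - 15 i \sqrt{5}\right) = 1104 - 720 i \sqrt{5}$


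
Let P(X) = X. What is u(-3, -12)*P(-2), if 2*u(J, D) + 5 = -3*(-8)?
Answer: -19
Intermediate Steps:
u(J, D) = 19/2 (u(J, D) = -5/2 + (-3*(-8))/2 = -5/2 + (½)*24 = -5/2 + 12 = 19/2)
u(-3, -12)*P(-2) = (19/2)*(-2) = -19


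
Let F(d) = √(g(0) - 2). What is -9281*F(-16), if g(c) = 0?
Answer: -9281*I*√2 ≈ -13125.0*I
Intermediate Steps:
F(d) = I*√2 (F(d) = √(0 - 2) = √(-2) = I*√2)
-9281*F(-16) = -9281*I*√2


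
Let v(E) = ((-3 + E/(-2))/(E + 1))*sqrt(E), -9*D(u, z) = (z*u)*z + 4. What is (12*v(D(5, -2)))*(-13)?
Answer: -104*I*sqrt(6) ≈ -254.75*I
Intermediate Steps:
D(u, z) = -4/9 - u*z**2/9 (D(u, z) = -((z*u)*z + 4)/9 = -((u*z)*z + 4)/9 = -(u*z**2 + 4)/9 = -(4 + u*z**2)/9 = -4/9 - u*z**2/9)
v(E) = sqrt(E)*(-3 - E/2)/(1 + E) (v(E) = ((-3 + E*(-1/2))/(1 + E))*sqrt(E) = ((-3 - E/2)/(1 + E))*sqrt(E) = sqrt(E)*(-3 - E/2)/(1 + E))
(12*v(D(5, -2)))*(-13) = (12*(sqrt(-4/9 - 1/9*5*(-2)**2)*(-6 - (-4/9 - 1/9*5*(-2)**2))/(2*(1 + (-4/9 - 1/9*5*(-2)**2)))))*(-13) = (12*(sqrt(-4/9 - 1/9*5*4)*(-6 - (-4/9 - 1/9*5*4))/(2*(1 + (-4/9 - 1/9*5*4)))))*(-13) = (12*(sqrt(-4/9 - 20/9)*(-6 - (-4/9 - 20/9))/(2*(1 + (-4/9 - 20/9)))))*(-13) = (12*(sqrt(-8/3)*(-6 - 1*(-8/3))/(2*(1 - 8/3))))*(-13) = (12*((2*I*sqrt(6)/3)*(-6 + 8/3)/(2*(-5/3))))*(-13) = (12*((1/2)*(2*I*sqrt(6)/3)*(-3/5)*(-10/3)))*(-13) = (12*(2*I*sqrt(6)/3))*(-13) = (8*I*sqrt(6))*(-13) = -104*I*sqrt(6)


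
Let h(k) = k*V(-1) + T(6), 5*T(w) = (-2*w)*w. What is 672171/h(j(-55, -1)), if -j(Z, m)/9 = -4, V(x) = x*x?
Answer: 1120285/36 ≈ 31119.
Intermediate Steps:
V(x) = x**2
T(w) = -2*w**2/5 (T(w) = ((-2*w)*w)/5 = (-2*w**2)/5 = -2*w**2/5)
j(Z, m) = 36 (j(Z, m) = -9*(-4) = 36)
h(k) = -72/5 + k (h(k) = k*(-1)**2 - 2/5*6**2 = k*1 - 2/5*36 = k - 72/5 = -72/5 + k)
672171/h(j(-55, -1)) = 672171/(-72/5 + 36) = 672171/(108/5) = 672171*(5/108) = 1120285/36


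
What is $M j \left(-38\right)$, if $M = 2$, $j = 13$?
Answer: $-988$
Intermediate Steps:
$M j \left(-38\right) = 2 \cdot 13 \left(-38\right) = 26 \left(-38\right) = -988$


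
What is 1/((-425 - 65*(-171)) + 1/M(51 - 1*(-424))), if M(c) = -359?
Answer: 359/3837709 ≈ 9.3545e-5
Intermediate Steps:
1/((-425 - 65*(-171)) + 1/M(51 - 1*(-424))) = 1/((-425 - 65*(-171)) + 1/(-359)) = 1/((-425 + 11115) - 1/359) = 1/(10690 - 1/359) = 1/(3837709/359) = 359/3837709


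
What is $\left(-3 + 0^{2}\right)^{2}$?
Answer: $9$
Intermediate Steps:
$\left(-3 + 0^{2}\right)^{2} = \left(-3 + 0\right)^{2} = \left(-3\right)^{2} = 9$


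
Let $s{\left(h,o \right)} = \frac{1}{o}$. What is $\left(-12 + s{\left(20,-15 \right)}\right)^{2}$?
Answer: $\frac{32761}{225} \approx 145.6$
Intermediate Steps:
$\left(-12 + s{\left(20,-15 \right)}\right)^{2} = \left(-12 + \frac{1}{-15}\right)^{2} = \left(-12 - \frac{1}{15}\right)^{2} = \left(- \frac{181}{15}\right)^{2} = \frac{32761}{225}$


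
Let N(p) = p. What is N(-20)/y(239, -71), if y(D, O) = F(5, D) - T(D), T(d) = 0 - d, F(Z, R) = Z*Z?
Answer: -5/66 ≈ -0.075758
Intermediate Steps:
F(Z, R) = Z**2
T(d) = -d
y(D, O) = 25 + D (y(D, O) = 5**2 - (-1)*D = 25 + D)
N(-20)/y(239, -71) = -20/(25 + 239) = -20/264 = -20*1/264 = -5/66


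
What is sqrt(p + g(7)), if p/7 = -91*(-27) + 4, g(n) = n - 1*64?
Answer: sqrt(17170) ≈ 131.03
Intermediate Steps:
g(n) = -64 + n (g(n) = n - 64 = -64 + n)
p = 17227 (p = 7*(-91*(-27) + 4) = 7*(2457 + 4) = 7*2461 = 17227)
sqrt(p + g(7)) = sqrt(17227 + (-64 + 7)) = sqrt(17227 - 57) = sqrt(17170)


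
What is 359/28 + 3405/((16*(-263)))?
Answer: 353833/29456 ≈ 12.012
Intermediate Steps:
359/28 + 3405/((16*(-263))) = 359*(1/28) + 3405/(-4208) = 359/28 + 3405*(-1/4208) = 359/28 - 3405/4208 = 353833/29456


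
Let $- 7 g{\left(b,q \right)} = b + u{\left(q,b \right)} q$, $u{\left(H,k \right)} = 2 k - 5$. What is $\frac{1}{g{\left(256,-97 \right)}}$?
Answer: $\frac{1}{6989} \approx 0.00014308$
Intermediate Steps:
$u{\left(H,k \right)} = -5 + 2 k$
$g{\left(b,q \right)} = - \frac{b}{7} - \frac{q \left(-5 + 2 b\right)}{7}$ ($g{\left(b,q \right)} = - \frac{b + \left(-5 + 2 b\right) q}{7} = - \frac{b + q \left(-5 + 2 b\right)}{7} = - \frac{b}{7} - \frac{q \left(-5 + 2 b\right)}{7}$)
$\frac{1}{g{\left(256,-97 \right)}} = \frac{1}{\left(- \frac{1}{7}\right) 256 - - \frac{97 \left(-5 + 2 \cdot 256\right)}{7}} = \frac{1}{- \frac{256}{7} - - \frac{97 \left(-5 + 512\right)}{7}} = \frac{1}{- \frac{256}{7} - \left(- \frac{97}{7}\right) 507} = \frac{1}{- \frac{256}{7} + \frac{49179}{7}} = \frac{1}{6989}$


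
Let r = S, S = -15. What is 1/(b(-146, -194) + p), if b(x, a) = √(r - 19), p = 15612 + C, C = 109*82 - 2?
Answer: 722/17723657 - I*√34/602604338 ≈ 4.0737e-5 - 9.6763e-9*I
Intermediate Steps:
C = 8936 (C = 8938 - 2 = 8936)
p = 24548 (p = 15612 + 8936 = 24548)
r = -15
b(x, a) = I*√34 (b(x, a) = √(-15 - 19) = √(-34) = I*√34)
1/(b(-146, -194) + p) = 1/(I*√34 + 24548) = 1/(24548 + I*√34)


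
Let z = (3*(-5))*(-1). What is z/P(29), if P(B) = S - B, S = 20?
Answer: -5/3 ≈ -1.6667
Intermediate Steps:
P(B) = 20 - B
z = 15 (z = -15*(-1) = 15)
z/P(29) = 15/(20 - 1*29) = 15/(20 - 29) = 15/(-9) = 15*(-⅑) = -5/3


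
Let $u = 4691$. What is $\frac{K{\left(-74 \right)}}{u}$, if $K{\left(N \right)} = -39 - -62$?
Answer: $\frac{23}{4691} \approx 0.004903$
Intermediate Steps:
$K{\left(N \right)} = 23$ ($K{\left(N \right)} = -39 + 62 = 23$)
$\frac{K{\left(-74 \right)}}{u} = \frac{23}{4691}$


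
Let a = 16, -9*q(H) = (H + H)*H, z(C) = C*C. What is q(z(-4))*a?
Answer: -8192/9 ≈ -910.22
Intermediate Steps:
z(C) = C**2
q(H) = -2*H**2/9 (q(H) = -(H + H)*H/9 = -2*H*H/9 = -2*H**2/9)
q(z(-4))*a = -2*((-4)**2)**2/9*16 = -2/9*16**2*16 = -2/9*256*16 = -512/9*16 = -8192/9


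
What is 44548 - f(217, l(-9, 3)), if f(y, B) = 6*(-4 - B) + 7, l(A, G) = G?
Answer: 44583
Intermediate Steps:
f(y, B) = -17 - 6*B (f(y, B) = (-24 - 6*B) + 7 = -17 - 6*B)
44548 - f(217, l(-9, 3)) = 44548 - (-17 - 6*3) = 44548 - (-17 - 18) = 44548 - 1*(-35) = 44548 + 35 = 44583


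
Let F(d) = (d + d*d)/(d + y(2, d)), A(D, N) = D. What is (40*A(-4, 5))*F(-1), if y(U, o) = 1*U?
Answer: 0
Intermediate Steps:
y(U, o) = U
F(d) = (d + d²)/(2 + d) (F(d) = (d + d*d)/(d + 2) = (d + d²)/(2 + d))
(40*A(-4, 5))*F(-1) = (40*(-4))*(-(1 - 1)/(2 - 1)) = -(-160)*0/1 = -(-160)*0 = -160*0 = 0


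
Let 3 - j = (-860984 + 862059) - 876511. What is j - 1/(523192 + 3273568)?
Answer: 3323831777639/3796760 ≈ 8.7544e+5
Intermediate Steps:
j = 875439 (j = 3 - ((-860984 + 862059) - 876511) = 3 - (1075 - 876511) = 3 - 1*(-875436) = 3 + 875436 = 875439)
j - 1/(523192 + 3273568) = 875439 - 1/(523192 + 3273568) = 875439 - 1/3796760 = 3323831777639/3796760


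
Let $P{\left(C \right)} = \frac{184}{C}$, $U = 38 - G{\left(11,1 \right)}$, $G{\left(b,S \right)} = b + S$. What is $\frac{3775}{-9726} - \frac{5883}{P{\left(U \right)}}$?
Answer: $- \frac{372091027}{447396} \approx -831.68$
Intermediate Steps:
$G{\left(b,S \right)} = S + b$
$U = 26$ ($U = 38 - \left(1 + 11\right) = 38 - 12 = 26$)
$\frac{3775}{-9726} - \frac{5883}{P{\left(U \right)}} = \frac{3775}{-9726} - \frac{5883}{184 \cdot \frac{1}{26}} = 3775 \left(- \frac{1}{9726}\right) - \frac{5883}{184 \cdot \frac{1}{26}} = - \frac{3775}{9726} - \frac{5883}{\frac{92}{13}} = - \frac{3775}{9726} - \frac{76479}{92} = - \frac{372091027}{447396}$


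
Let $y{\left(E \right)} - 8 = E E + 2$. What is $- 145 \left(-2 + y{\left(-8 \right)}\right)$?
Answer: $-10440$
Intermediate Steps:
$y{\left(E \right)} = 10 + E^{2}$ ($y{\left(E \right)} = 8 + \left(E E + 2\right) = 8 + \left(E^{2} + 2\right) = 8 + \left(2 + E^{2}\right) = 10 + E^{2}$)
$- 145 \left(-2 + y{\left(-8 \right)}\right) = - 145 \left(-2 + \left(10 + \left(-8\right)^{2}\right)\right) = - 145 \left(-2 + \left(10 + 64\right)\right) = - 145 \left(-2 + 74\right) = \left(-145\right) 72 = -10440$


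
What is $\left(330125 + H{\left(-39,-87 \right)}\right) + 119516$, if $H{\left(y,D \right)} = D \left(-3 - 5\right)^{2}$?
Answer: $444073$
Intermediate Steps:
$H{\left(y,D \right)} = 64 D$ ($H{\left(y,D \right)} = D \left(-8\right)^{2} = D 64 = 64 D$)
$\left(330125 + H{\left(-39,-87 \right)}\right) + 119516 = \left(330125 + 64 \left(-87\right)\right) + 119516 = \left(330125 - 5568\right) + 119516 = 324557 + 119516 = 444073$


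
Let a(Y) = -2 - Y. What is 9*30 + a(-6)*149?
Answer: 866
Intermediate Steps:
9*30 + a(-6)*149 = 9*30 + (-2 - 1*(-6))*149 = 270 + (-2 + 6)*149 = 270 + 4*149 = 270 + 596 = 866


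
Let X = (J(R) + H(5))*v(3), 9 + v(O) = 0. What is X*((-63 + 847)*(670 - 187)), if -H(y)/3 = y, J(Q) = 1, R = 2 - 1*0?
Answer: 47712672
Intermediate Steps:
R = 2 (R = 2 + 0 = 2)
H(y) = -3*y
v(O) = -9 (v(O) = -9 + 0 = -9)
X = 126 (X = (1 - 3*5)*(-9) = (1 - 15)*(-9) = -14*(-9) = 126)
X*((-63 + 847)*(670 - 187)) = 126*((-63 + 847)*(670 - 187)) = 126*(784*483) = 126*378672 = 47712672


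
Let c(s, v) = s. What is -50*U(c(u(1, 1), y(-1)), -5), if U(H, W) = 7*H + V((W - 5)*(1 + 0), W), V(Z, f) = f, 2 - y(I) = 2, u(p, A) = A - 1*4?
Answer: 1300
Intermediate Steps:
u(p, A) = -4 + A (u(p, A) = A - 4 = -4 + A)
y(I) = 0 (y(I) = 2 - 1*2 = 2 - 2 = 0)
U(H, W) = W + 7*H (U(H, W) = 7*H + W = W + 7*H)
-50*U(c(u(1, 1), y(-1)), -5) = -50*(-5 + 7*(-4 + 1)) = -50*(-5 + 7*(-3)) = -50*(-5 - 21) = -50*(-26) = 1300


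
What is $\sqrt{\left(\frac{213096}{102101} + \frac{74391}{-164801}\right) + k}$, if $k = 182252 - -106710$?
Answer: $\frac{\sqrt{81813103885567701766677467}}{16826346901} \approx 537.55$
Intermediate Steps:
$k = 288962$ ($k = 182252 + 106710 = 288962$)
$\sqrt{\left(\frac{213096}{102101} + \frac{74391}{-164801}\right) + k} = \sqrt{\left(\frac{213096}{102101} + \frac{74391}{-164801}\right) + 288962} = \sqrt{\left(213096 \cdot \frac{1}{102101} + 74391 \left(- \frac{1}{164801}\right)\right) + 288962} = \sqrt{\left(\frac{213096}{102101} - \frac{74391}{164801}\right) + 288962} = \sqrt{\frac{27523038405}{16826346901} + 288962} = \sqrt{\frac{4862202376245167}{16826346901}} = \frac{\sqrt{81813103885567701766677467}}{16826346901}$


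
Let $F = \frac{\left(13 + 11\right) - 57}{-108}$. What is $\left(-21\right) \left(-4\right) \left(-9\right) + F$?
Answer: $- \frac{27205}{36} \approx -755.69$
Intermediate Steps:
$F = \frac{11}{36}$ ($F = \left(24 - 57\right) \left(- \frac{1}{108}\right) = \left(-33\right) \left(- \frac{1}{108}\right) = \frac{11}{36} \approx 0.30556$)
$\left(-21\right) \left(-4\right) \left(-9\right) + F = \left(-21\right) \left(-4\right) \left(-9\right) + \frac{11}{36} = 84 \left(-9\right) + \frac{11}{36} = -756 + \frac{11}{36} = - \frac{27205}{36}$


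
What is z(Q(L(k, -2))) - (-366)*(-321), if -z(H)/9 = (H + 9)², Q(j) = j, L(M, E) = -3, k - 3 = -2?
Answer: -117810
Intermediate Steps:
k = 1 (k = 3 - 2 = 1)
z(H) = -9*(9 + H)² (z(H) = -9*(H + 9)² = -9*(9 + H)²)
z(Q(L(k, -2))) - (-366)*(-321) = -9*(9 - 3)² - (-366)*(-321) = -9*6² - 1*117486 = -9*36 - 117486 = -324 - 117486 = -117810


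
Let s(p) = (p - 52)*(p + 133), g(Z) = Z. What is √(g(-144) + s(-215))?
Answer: 5*√870 ≈ 147.48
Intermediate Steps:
s(p) = (-52 + p)*(133 + p)
√(g(-144) + s(-215)) = √(-144 + (-6916 + (-215)² + 81*(-215))) = √(-144 + (-6916 + 46225 - 17415)) = √(-144 + 21894) = √21750 = 5*√870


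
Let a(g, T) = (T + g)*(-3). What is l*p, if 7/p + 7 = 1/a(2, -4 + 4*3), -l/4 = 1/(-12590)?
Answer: -84/265649 ≈ -0.00031621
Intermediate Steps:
l = 2/6295 (l = -4/(-12590) = -4*(-1/12590) = 2/6295 ≈ 0.00031771)
a(g, T) = -3*T - 3*g
p = -210/211 (p = 7/(-7 + 1/(-3*(-4 + 4*3) - 3*2)) = 7/(-7 + 1/(-3*(-4 + 12) - 6)) = 7/(-7 + 1/(-3*8 - 6)) = 7/(-7 + 1/(-24 - 6)) = 7/(-7 + 1/(-30)) = 7/(-7 + 1*(-1/30)) = 7/(-7 - 1/30) = 7/(-211/30) = 7*(-30/211) = -210/211 ≈ -0.99526)
l*p = (2/6295)*(-210/211) = -84/265649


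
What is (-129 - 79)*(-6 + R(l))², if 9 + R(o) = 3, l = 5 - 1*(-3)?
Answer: -29952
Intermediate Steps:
l = 8 (l = 5 + 3 = 8)
R(o) = -6 (R(o) = -9 + 3 = -6)
(-129 - 79)*(-6 + R(l))² = (-129 - 79)*(-6 - 6)² = -208*(-12)² = -208*144 = -29952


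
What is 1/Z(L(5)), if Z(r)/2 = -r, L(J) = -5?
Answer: 1/10 ≈ 0.10000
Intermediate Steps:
Z(r) = -2*r (Z(r) = 2*(-r) = -2*r)
1/Z(L(5)) = 1/(-2*(-5)) = 1/10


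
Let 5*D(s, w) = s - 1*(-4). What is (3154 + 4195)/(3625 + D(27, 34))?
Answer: 36745/18156 ≈ 2.0238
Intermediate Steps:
D(s, w) = ⅘ + s/5 (D(s, w) = (s - 1*(-4))/5 = (s + 4)/5 = (4 + s)/5 = ⅘ + s/5)
(3154 + 4195)/(3625 + D(27, 34)) = (3154 + 4195)/(3625 + (⅘ + (⅕)*27)) = 7349/(3625 + (⅘ + 27/5)) = 7349/(3625 + 31/5) = 7349/(18156/5) = 7349*(5/18156) = 36745/18156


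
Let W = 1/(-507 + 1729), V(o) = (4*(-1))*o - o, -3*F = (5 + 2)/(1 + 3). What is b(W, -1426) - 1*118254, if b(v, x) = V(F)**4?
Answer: -2450614319/20736 ≈ -1.1818e+5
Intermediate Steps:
F = -7/12 (F = -(5 + 2)/(3*(1 + 3)) = -7/(3*4) = -1/3*7/4 = -7/12 ≈ -0.58333)
V(o) = -5*o (V(o) = -4*o - o = -5*o)
W = 1/1222 ≈ 0.00081833
b(v, x) = 1500625/20736 (b(v, x) = (-5*(-7/12))**4 = (35/12)**4 = 1500625/20736)
b(W, -1426) - 1*118254 = 1500625/20736 - 1*118254 = 1500625/20736 - 118254 = -2450614319/20736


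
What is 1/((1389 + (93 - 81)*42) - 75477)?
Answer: -1/73584 ≈ -1.3590e-5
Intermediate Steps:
1/((1389 + (93 - 81)*42) - 75477) = 1/((1389 + 12*42) - 75477) = 1/((1389 + 504) - 75477) = 1/(1893 - 75477) = 1/(-73584) = -1/73584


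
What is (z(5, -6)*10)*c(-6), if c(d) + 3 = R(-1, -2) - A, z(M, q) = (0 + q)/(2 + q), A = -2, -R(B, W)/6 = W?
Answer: 165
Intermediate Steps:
R(B, W) = -6*W
z(M, q) = q/(2 + q)
c(d) = 11 (c(d) = -3 + (-6*(-2) - 1*(-2)) = -3 + (12 + 2) = -3 + 14 = 11)
(z(5, -6)*10)*c(-6) = (-6/(2 - 6)*10)*11 = (-6/(-4)*10)*11 = (-6*(-1/4)*10)*11 = ((3/2)*10)*11 = 15*11 = 165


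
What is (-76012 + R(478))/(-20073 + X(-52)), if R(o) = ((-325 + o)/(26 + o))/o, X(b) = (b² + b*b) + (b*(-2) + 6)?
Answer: 2034689199/389608240 ≈ 5.2224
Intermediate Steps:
X(b) = 6 - 2*b + 2*b² (X(b) = (b² + b²) + (-2*b + 6) = 2*b² + (6 - 2*b) = 6 - 2*b + 2*b²)
R(o) = (-325 + o)/(o*(26 + o)) (R(o) = ((-325 + o)/(26 + o))/o = (-325 + o)/(o*(26 + o)))
(-76012 + R(478))/(-20073 + X(-52)) = (-76012 + (-325 + 478)/(478*(26 + 478)))/(-20073 + (6 - 2*(-52) + 2*(-52)²)) = (-76012 + (1/478)*153/504)/(-20073 + (6 + 104 + 2*2704)) = (-76012 + (1/478)*(1/504)*153)/(-20073 + (6 + 104 + 5408)) = (-76012 + 17/26768)/(-20073 + 5518) = -2034689199/26768/(-14555) = -2034689199/26768*(-1/14555) = 2034689199/389608240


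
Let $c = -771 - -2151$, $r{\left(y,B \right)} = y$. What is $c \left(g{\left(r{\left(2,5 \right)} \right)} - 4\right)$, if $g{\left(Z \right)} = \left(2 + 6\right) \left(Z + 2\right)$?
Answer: $38640$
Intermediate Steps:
$g{\left(Z \right)} = 16 + 8 Z$ ($g{\left(Z \right)} = 8 \left(2 + Z\right) = 16 + 8 Z$)
$c = 1380$ ($c = -771 + 2151 = 1380$)
$c \left(g{\left(r{\left(2,5 \right)} \right)} - 4\right) = 1380 \left(\left(16 + 8 \cdot 2\right) - 4\right) = 1380 \left(\left(16 + 16\right) - 4\right) = 1380 \left(32 - 4\right) = 1380 \cdot 28 = 38640$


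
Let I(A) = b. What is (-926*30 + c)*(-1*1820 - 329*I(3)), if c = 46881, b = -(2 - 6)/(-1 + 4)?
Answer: -43142792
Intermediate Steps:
b = 4/3 (b = -(-4)/3 = -1*(-4/3) = 4/3 ≈ 1.3333)
I(A) = 4/3
(-926*30 + c)*(-1*1820 - 329*I(3)) = (-926*30 + 46881)*(-1*1820 - 329*4/3) = (-27780 + 46881)*(-1820 - 1316/3) = 19101*(-6776/3) = -43142792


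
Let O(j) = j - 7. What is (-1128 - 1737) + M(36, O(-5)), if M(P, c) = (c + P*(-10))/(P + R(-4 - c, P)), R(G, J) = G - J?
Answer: -5823/2 ≈ -2911.5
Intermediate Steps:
O(j) = -7 + j
M(P, c) = (c - 10*P)/(-4 - c) (M(P, c) = (c + P*(-10))/(P + ((-4 - c) - P)) = (c - 10*P)/(P + (-4 - P - c)) = (c - 10*P)/(-4 - c))
(-1128 - 1737) + M(36, O(-5)) = (-1128 - 1737) + (-(-7 - 5) + 10*36)/(4 + (-7 - 5)) = -2865 + (-1*(-12) + 360)/(4 - 12) = -2865 + (12 + 360)/(-8) = -2865 - 1/8*372 = -2865 - 93/2 = -5823/2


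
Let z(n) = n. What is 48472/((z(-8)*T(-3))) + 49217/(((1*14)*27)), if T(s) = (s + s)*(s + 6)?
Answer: 12604/27 ≈ 466.81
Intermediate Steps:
T(s) = 2*s*(6 + s) (T(s) = (2*s)*(6 + s) = 2*s*(6 + s))
48472/((z(-8)*T(-3))) + 49217/(((1*14)*27)) = 48472/((-16*(-3)*(6 - 3))) + 49217/(((1*14)*27)) = 48472/((-16*(-3)*3)) + 49217/((14*27)) = 48472/((-8*(-18))) + 49217/378 = 48472/144 + 49217*(1/378) = 48472*(1/144) + 7031/54 = 6059/18 + 7031/54 = 12604/27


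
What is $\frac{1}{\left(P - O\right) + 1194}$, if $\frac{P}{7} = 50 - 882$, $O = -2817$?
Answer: $- \frac{1}{1813} \approx -0.00055157$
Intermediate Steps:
$P = -5824$ ($P = 7 \left(50 - 882\right) = 7 \left(-832\right) = -5824$)
$\frac{1}{\left(P - O\right) + 1194} = \frac{1}{\left(-5824 - -2817\right) + 1194} = \frac{1}{\left(-5824 + 2817\right) + 1194} = \frac{1}{-3007 + 1194} = \frac{1}{-1813} = - \frac{1}{1813}$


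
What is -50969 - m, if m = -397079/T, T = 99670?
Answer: -5079683151/99670 ≈ -50965.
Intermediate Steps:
m = -397079/99670 ≈ -3.9839
-50969 - m = -50969 - 1*(-397079/99670) = -50969 + 397079/99670 = -5079683151/99670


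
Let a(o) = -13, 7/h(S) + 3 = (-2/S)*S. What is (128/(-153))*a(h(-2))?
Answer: 1664/153 ≈ 10.876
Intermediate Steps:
h(S) = -7/5 (h(S) = 7/(-3 + (-2/S)*S) = 7/(-3 - 2) = 7/(-5) = 7*(-⅕) = -7/5)
(128/(-153))*a(h(-2)) = (128/(-153))*(-13) = (128*(-1/153))*(-13) = -128/153*(-13) = 1664/153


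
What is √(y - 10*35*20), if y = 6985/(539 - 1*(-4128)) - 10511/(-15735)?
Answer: 2*I*√9434368227747455265/73435245 ≈ 83.653*I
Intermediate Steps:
y = 158963812/73435245 (y = 6985/(539 + 4128) - 10511*(-1/15735) = 6985/4667 + 10511/15735 = 158963812/73435245 ≈ 2.1647)
√(y - 10*35*20) = √(158963812/73435245 - 10*35*20) = √(158963812/73435245 - 350*20) = √(158963812/73435245 - 7000) = √(-513887751188/73435245) = 2*I*√9434368227747455265/73435245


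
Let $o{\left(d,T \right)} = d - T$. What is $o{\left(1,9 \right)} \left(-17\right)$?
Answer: $136$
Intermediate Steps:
$o{\left(1,9 \right)} \left(-17\right) = \left(1 - 9\right) \left(-17\right) = \left(-8\right) \left(-17\right) = 136$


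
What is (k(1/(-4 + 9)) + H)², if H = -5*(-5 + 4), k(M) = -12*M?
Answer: 169/25 ≈ 6.7600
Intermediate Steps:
H = 5 (H = -5*(-1) = 5)
(k(1/(-4 + 9)) + H)² = (-12/(-4 + 9) + 5)² = (-12/5 + 5)² = (13/5)² = 169/25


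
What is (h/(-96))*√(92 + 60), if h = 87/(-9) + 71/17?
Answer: 35*√38/306 ≈ 0.70508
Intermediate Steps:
h = -280/51 (h = 87*(-⅑) + 71*(1/17) = -29/3 + 71/17 = -280/51 ≈ -5.4902)
(h/(-96))*√(92 + 60) = (-280/51/(-96))*√(92 + 60) = (-1/96*(-280/51))*√152 = 35*(2*√38)/612 = 35*√38/306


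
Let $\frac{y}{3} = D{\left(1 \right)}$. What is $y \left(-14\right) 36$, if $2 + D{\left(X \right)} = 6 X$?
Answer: $-6048$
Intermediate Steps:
$D{\left(X \right)} = -2 + 6 X$
$y = 12$ ($y = 3 \left(-2 + 6 \cdot 1\right) = 3 \left(-2 + 6\right) = 3 \cdot 4 = 12$)
$y \left(-14\right) 36 = 12 \left(-14\right) 36 = \left(-168\right) 36 = -6048$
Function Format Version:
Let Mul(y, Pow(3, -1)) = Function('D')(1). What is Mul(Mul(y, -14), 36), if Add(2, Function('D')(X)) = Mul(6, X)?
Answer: -6048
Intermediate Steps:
Function('D')(X) = Add(-2, Mul(6, X))
y = 12 (y = Mul(3, Add(-2, Mul(6, 1))) = Mul(3, Add(-2, 6)) = Mul(3, 4) = 12)
Mul(Mul(y, -14), 36) = Mul(Mul(12, -14), 36) = Mul(-168, 36) = -6048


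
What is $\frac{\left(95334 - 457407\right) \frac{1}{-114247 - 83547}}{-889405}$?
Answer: $- \frac{362073}{175918972570} \approx -2.0582 \cdot 10^{-6}$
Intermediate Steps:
$\frac{\left(95334 - 457407\right) \frac{1}{-114247 - 83547}}{-889405} = - \frac{362073}{-197794} \left(- \frac{1}{889405}\right) = \left(-362073\right) \left(- \frac{1}{197794}\right) \left(- \frac{1}{889405}\right) = \frac{362073}{197794} \left(- \frac{1}{889405}\right) = - \frac{362073}{175918972570}$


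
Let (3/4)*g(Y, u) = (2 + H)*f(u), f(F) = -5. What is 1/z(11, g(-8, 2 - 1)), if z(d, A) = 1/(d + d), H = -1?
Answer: 22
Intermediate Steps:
g(Y, u) = -20/3 (g(Y, u) = 4*((2 - 1)*(-5))/3 = 4*(1*(-5))/3 = (4/3)*(-5) = -20/3)
z(d, A) = 1/(2*d)
1/z(11, g(-8, 2 - 1)) = 1/((½)/11) = 1/((½)*(1/11)) = 1/(1/22) = 22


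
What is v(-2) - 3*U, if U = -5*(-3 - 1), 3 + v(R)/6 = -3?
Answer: -96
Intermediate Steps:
v(R) = -36 (v(R) = -18 + 6*(-3) = -18 - 18 = -36)
U = 20 (U = -5*(-4) = 20)
v(-2) - 3*U = -36 - 3*20 = -36 - 60 = -96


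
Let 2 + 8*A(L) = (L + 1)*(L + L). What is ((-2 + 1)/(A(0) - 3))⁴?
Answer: 256/28561 ≈ 0.0089633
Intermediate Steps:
A(L) = -¼ + L*(1 + L)/4 (A(L) = -¼ + ((L + 1)*(L + L))/8 = -¼ + ((1 + L)*(2*L))/8 = -¼ + (2*L*(1 + L))/8 = -¼ + L*(1 + L)/4)
((-2 + 1)/(A(0) - 3))⁴ = ((-2 + 1)/((-¼ + (¼)*0 + (¼)*0²) - 3))⁴ = (-1/((-¼ + 0 + (¼)*0) - 3))⁴ = (-1/((-¼ + 0 + 0) - 3))⁴ = (-1/(-¼ - 3))⁴ = (-1/(-13/4))⁴ = (-1*(-4/13))⁴ = (4/13)⁴ = 256/28561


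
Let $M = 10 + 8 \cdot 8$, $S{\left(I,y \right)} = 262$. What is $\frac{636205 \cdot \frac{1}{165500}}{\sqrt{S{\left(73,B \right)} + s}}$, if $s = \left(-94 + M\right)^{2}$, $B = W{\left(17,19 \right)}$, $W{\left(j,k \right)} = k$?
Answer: $\frac{127241 \sqrt{662}}{21912200} \approx 0.14941$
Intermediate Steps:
$B = 19$
$M = 74$ ($M = 10 + 64 = 74$)
$s = 400$ ($s = \left(-94 + 74\right)^{2} = \left(-20\right)^{2} = 400$)
$\frac{636205 \cdot \frac{1}{165500}}{\sqrt{S{\left(73,B \right)} + s}} = \frac{636205 \cdot \frac{1}{165500}}{\sqrt{262 + 400}} = \frac{636205 \cdot \frac{1}{165500}}{\sqrt{662}} = \frac{127241 \frac{\sqrt{662}}{662}}{33100} = \frac{127241 \sqrt{662}}{21912200}$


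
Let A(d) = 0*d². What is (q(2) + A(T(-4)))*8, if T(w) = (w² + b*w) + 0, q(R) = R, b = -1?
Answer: 16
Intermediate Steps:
T(w) = w² - w (T(w) = (w² - w) + 0 = w² - w)
A(d) = 0
(q(2) + A(T(-4)))*8 = (2 + 0)*8 = 2*8 = 16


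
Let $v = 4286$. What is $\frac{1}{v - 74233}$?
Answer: $- \frac{1}{69947} \approx -1.4297 \cdot 10^{-5}$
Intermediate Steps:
$\frac{1}{v - 74233} = \frac{1}{4286 - 74233} = \frac{1}{-69947} = - \frac{1}{69947}$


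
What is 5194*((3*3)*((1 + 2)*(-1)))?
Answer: -140238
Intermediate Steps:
5194*((3*3)*((1 + 2)*(-1))) = 5194*(9*(3*(-1))) = 5194*(9*(-3)) = 5194*(-27) = -140238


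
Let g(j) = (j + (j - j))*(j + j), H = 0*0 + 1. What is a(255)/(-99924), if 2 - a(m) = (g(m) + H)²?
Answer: 16913262599/99924 ≈ 1.6926e+5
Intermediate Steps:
H = 1 (H = 0 + 1 = 1)
g(j) = 2*j² (g(j) = (j + 0)*(2*j) = j*(2*j) = 2*j²)
a(m) = 2 - (1 + 2*m²)² (a(m) = 2 - (2*m² + 1)² = 2 - (1 + 2*m²)²)
a(255)/(-99924) = (2 - (1 + 2*255²)²)/(-99924) = (2 - (1 + 2*65025)²)*(-1/99924) = (2 - (1 + 130050)²)*(-1/99924) = (2 - 1*130051²)*(-1/99924) = (2 - 1*16913262601)*(-1/99924) = (2 - 16913262601)*(-1/99924) = -16913262599*(-1/99924) = 16913262599/99924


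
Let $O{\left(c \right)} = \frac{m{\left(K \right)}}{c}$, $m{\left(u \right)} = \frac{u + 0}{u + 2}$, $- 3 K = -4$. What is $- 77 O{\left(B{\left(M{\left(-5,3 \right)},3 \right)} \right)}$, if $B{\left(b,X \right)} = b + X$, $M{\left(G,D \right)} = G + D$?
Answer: $- \frac{154}{5} \approx -30.8$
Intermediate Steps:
$K = \frac{4}{3}$ ($K = \left(- \frac{1}{3}\right) \left(-4\right) = \frac{4}{3} \approx 1.3333$)
$M{\left(G,D \right)} = D + G$
$m{\left(u \right)} = \frac{u}{2 + u}$
$B{\left(b,X \right)} = X + b$
$O{\left(c \right)} = \frac{2}{5 c}$ ($O{\left(c \right)} = \frac{\frac{4}{3} \frac{1}{2 + \frac{4}{3}}}{c} = \frac{\frac{4}{3} \frac{1}{\frac{10}{3}}}{c} = \frac{\frac{4}{3} \cdot \frac{3}{10}}{c} = \frac{2}{5 c}$)
$- 77 O{\left(B{\left(M{\left(-5,3 \right)},3 \right)} \right)} = - 77 \frac{2}{5 \left(3 + \left(3 - 5\right)\right)} = - 77 \frac{2}{5 \left(3 - 2\right)} = - 77 \frac{2}{5 \cdot 1} = - 77 \cdot \frac{2}{5} \cdot 1 = \left(-77\right) \frac{2}{5} = - \frac{154}{5}$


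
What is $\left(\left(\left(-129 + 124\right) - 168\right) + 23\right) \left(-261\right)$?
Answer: $39150$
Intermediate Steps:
$\left(\left(\left(-129 + 124\right) - 168\right) + 23\right) \left(-261\right) = \left(\left(-5 - 168\right) + 23\right) \left(-261\right) = \left(-173 + 23\right) \left(-261\right) = \left(-150\right) \left(-261\right) = 39150$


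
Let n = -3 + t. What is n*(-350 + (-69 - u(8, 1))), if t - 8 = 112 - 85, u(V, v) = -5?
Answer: -13248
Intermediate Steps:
t = 35 (t = 8 + (112 - 85) = 8 + 27 = 35)
n = 32 (n = -3 + 35 = 32)
n*(-350 + (-69 - u(8, 1))) = 32*(-350 + (-69 - 1*(-5))) = 32*(-350 + (-69 + 5)) = 32*(-350 - 64) = 32*(-414) = -13248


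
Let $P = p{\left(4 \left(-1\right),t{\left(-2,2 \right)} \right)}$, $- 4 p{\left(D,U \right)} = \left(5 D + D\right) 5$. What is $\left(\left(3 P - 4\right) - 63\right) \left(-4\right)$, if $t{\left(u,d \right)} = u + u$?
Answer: $-92$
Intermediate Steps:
$t{\left(u,d \right)} = 2 u$
$p{\left(D,U \right)} = - \frac{15 D}{2}$ ($p{\left(D,U \right)} = - \frac{\left(5 D + D\right) 5}{4} = - \frac{6 D 5}{4} = - \frac{30 D}{4} = - \frac{15 D}{2}$)
$P = 30$ ($P = - \frac{15 \cdot 4 \left(-1\right)}{2} = \left(- \frac{15}{2}\right) \left(-4\right) = 30$)
$\left(\left(3 P - 4\right) - 63\right) \left(-4\right) = \left(\left(3 \cdot 30 - 4\right) - 63\right) \left(-4\right) = \left(\left(90 - 4\right) - 63\right) \left(-4\right) = \left(86 - 63\right) \left(-4\right) = 23 \left(-4\right) = -92$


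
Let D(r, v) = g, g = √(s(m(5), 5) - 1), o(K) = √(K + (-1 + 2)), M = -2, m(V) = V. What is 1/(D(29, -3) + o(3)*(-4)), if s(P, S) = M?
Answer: -8/67 - I*√3/67 ≈ -0.1194 - 0.025852*I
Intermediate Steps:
s(P, S) = -2
o(K) = √(1 + K) (o(K) = √(K + 1) = √(1 + K))
g = I*√3 (g = √(-2 - 1) = √(-3) = I*√3 ≈ 1.732*I)
D(r, v) = I*√3
1/(D(29, -3) + o(3)*(-4)) = 1/(I*√3 + √(1 + 3)*(-4)) = 1/(I*√3 + √4*(-4)) = 1/(I*√3 + 2*(-4)) = 1/(I*√3 - 8) = 1/(-8 + I*√3)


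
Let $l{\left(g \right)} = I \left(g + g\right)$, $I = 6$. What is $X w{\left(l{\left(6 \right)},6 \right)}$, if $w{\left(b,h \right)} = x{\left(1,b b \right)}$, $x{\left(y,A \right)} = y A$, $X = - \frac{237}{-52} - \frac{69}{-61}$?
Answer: $\frac{23386320}{793} \approx 29491.0$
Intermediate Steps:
$l{\left(g \right)} = 12 g$ ($l{\left(g \right)} = 6 \left(g + g\right) = 6 \cdot 2 g = 12 g$)
$X = \frac{18045}{3172}$ ($X = \left(-237\right) \left(- \frac{1}{52}\right) - - \frac{69}{61} = \frac{237}{52} + \frac{69}{61} = \frac{18045}{3172} \approx 5.6888$)
$x{\left(y,A \right)} = A y$
$w{\left(b,h \right)} = b^{2}$ ($w{\left(b,h \right)} = b b 1 = b^{2} \cdot 1 = b^{2}$)
$X w{\left(l{\left(6 \right)},6 \right)} = \frac{18045 \left(12 \cdot 6\right)^{2}}{3172} = \frac{18045 \cdot 72^{2}}{3172} = \frac{18045}{3172} \cdot 5184 = \frac{23386320}{793}$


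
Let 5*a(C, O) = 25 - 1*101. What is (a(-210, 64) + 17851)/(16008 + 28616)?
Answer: 89179/223120 ≈ 0.39969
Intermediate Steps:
a(C, O) = -76/5 (a(C, O) = (25 - 1*101)/5 = (25 - 101)/5 = (⅕)*(-76) = -76/5)
(a(-210, 64) + 17851)/(16008 + 28616) = (-76/5 + 17851)/(16008 + 28616) = (89179/5)/44624 = (89179/5)*(1/44624) = 89179/223120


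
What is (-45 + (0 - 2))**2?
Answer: 2209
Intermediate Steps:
(-45 + (0 - 2))**2 = (-45 - 2)**2 = (-47)**2 = 2209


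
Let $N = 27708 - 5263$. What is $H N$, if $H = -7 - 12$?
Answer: $-426455$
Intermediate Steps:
$H = -19$
$N = 22445$
$H N = \left(-19\right) 22445 = -426455$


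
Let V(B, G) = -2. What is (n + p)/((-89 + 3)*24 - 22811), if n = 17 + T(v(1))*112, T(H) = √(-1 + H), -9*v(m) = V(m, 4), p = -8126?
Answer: 8109/24875 - 112*I*√7/74625 ≈ 0.32599 - 0.0039708*I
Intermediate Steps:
v(m) = 2/9 (v(m) = -⅑*(-2) = 2/9)
n = 17 + 112*I*√7/3 (n = 17 + √(-1 + 2/9)*112 = 17 + √(-7/9)*112 = 17 + (I*√7/3)*112 = 17 + 112*I*√7/3 ≈ 17.0 + 98.775*I)
(n + p)/((-89 + 3)*24 - 22811) = ((17 + 112*I*√7/3) - 8126)/((-89 + 3)*24 - 22811) = (-8109 + 112*I*√7/3)/(-86*24 - 22811) = (-8109 + 112*I*√7/3)/(-2064 - 22811) = (-8109 + 112*I*√7/3)/(-24875) = (-8109 + 112*I*√7/3)*(-1/24875) = 8109/24875 - 112*I*√7/74625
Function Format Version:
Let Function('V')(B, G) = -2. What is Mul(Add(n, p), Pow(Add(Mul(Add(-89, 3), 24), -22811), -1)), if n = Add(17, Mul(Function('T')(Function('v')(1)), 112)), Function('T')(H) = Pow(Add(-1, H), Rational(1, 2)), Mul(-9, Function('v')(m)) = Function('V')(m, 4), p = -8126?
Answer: Add(Rational(8109, 24875), Mul(Rational(-112, 74625), I, Pow(7, Rational(1, 2)))) ≈ Add(0.32599, Mul(-0.0039708, I))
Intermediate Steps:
Function('v')(m) = Rational(2, 9) (Function('v')(m) = Mul(Rational(-1, 9), -2) = Rational(2, 9))
n = Add(17, Mul(Rational(112, 3), I, Pow(7, Rational(1, 2)))) (n = Add(17, Mul(Pow(Add(-1, Rational(2, 9)), Rational(1, 2)), 112)) = Add(17, Mul(Pow(Rational(-7, 9), Rational(1, 2)), 112)) = Add(17, Mul(Mul(Rational(1, 3), I, Pow(7, Rational(1, 2))), 112)) = Add(17, Mul(Rational(112, 3), I, Pow(7, Rational(1, 2)))) ≈ Add(17.000, Mul(98.775, I)))
Mul(Add(n, p), Pow(Add(Mul(Add(-89, 3), 24), -22811), -1)) = Mul(Add(Add(17, Mul(Rational(112, 3), I, Pow(7, Rational(1, 2)))), -8126), Pow(Add(Mul(Add(-89, 3), 24), -22811), -1)) = Mul(Add(-8109, Mul(Rational(112, 3), I, Pow(7, Rational(1, 2)))), Pow(Add(Mul(-86, 24), -22811), -1)) = Mul(Add(-8109, Mul(Rational(112, 3), I, Pow(7, Rational(1, 2)))), Pow(Add(-2064, -22811), -1)) = Mul(Add(-8109, Mul(Rational(112, 3), I, Pow(7, Rational(1, 2)))), Pow(-24875, -1)) = Mul(Add(-8109, Mul(Rational(112, 3), I, Pow(7, Rational(1, 2)))), Rational(-1, 24875)) = Add(Rational(8109, 24875), Mul(Rational(-112, 74625), I, Pow(7, Rational(1, 2))))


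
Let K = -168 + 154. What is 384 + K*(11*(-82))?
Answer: 13012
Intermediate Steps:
K = -14
384 + K*(11*(-82)) = 384 - 154*(-82) = 384 - 14*(-902) = 384 + 12628 = 13012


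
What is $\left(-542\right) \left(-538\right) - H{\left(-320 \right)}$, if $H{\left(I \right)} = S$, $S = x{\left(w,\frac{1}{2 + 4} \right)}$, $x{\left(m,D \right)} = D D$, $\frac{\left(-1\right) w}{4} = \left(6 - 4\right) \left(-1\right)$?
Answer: $\frac{10497455}{36} \approx 2.916 \cdot 10^{5}$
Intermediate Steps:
$w = 8$ ($w = - 4 \left(6 - 4\right) \left(-1\right) = - 4 \cdot 2 \left(-1\right) = \left(-4\right) \left(-2\right) = 8$)
$x{\left(m,D \right)} = D^{2}$
$S = \frac{1}{36}$ ($S = \left(\frac{1}{2 + 4}\right)^{2} = \left(\frac{1}{6}\right)^{2} = \frac{1}{36} \approx 0.027778$)
$H{\left(I \right)} = \frac{1}{36}$
$\left(-542\right) \left(-538\right) - H{\left(-320 \right)} = \left(-542\right) \left(-538\right) - \frac{1}{36} = 291596 - \frac{1}{36} = \frac{10497455}{36}$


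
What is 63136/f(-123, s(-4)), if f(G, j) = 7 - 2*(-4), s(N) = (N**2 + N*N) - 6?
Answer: 63136/15 ≈ 4209.1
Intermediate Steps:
s(N) = -6 + 2*N**2 (s(N) = (N**2 + N**2) - 6 = 2*N**2 - 6 = -6 + 2*N**2)
f(G, j) = 15 (f(G, j) = 7 + 8 = 15)
63136/f(-123, s(-4)) = 63136/15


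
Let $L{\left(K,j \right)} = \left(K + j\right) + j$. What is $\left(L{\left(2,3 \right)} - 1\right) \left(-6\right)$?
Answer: $-42$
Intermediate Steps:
$L{\left(K,j \right)} = K + 2 j$
$\left(L{\left(2,3 \right)} - 1\right) \left(-6\right) = \left(\left(2 + 2 \cdot 3\right) - 1\right) \left(-6\right) = \left(\left(2 + 6\right) - 1\right) \left(-6\right) = \left(8 - 1\right) \left(-6\right) = 7 \left(-6\right) = -42$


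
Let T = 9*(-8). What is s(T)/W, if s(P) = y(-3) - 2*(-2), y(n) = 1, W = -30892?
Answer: -5/30892 ≈ -0.00016185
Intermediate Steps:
T = -72
s(P) = 5 (s(P) = 1 - 2*(-2) = 1 + 4 = 5)
s(T)/W = 5/(-30892) = 5*(-1/30892) = -5/30892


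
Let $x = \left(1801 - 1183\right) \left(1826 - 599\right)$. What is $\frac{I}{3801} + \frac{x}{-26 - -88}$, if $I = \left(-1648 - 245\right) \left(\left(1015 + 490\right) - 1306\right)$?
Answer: $\frac{476481542}{39277} \approx 12131.0$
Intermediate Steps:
$x = 758286$ ($x = 618 \cdot 1227 = 758286$)
$I = -376707$ ($I = - 1893 \left(1505 - 1306\right) = \left(-1893\right) 199 = -376707$)
$\frac{I}{3801} + \frac{x}{-26 - -88} = - \frac{376707}{3801} + \frac{758286}{-26 - -88} = \left(-376707\right) \frac{1}{3801} + \frac{758286}{-26 + 88} = - \frac{125569}{1267} + \frac{758286}{62} = - \frac{125569}{1267} + 758286 \cdot \frac{1}{62} = - \frac{125569}{1267} + \frac{379143}{31} = \frac{476481542}{39277}$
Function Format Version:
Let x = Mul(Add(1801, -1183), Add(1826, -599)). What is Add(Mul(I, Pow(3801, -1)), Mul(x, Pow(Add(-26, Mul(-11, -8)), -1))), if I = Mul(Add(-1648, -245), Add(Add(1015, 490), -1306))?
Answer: Rational(476481542, 39277) ≈ 12131.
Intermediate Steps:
x = 758286 (x = Mul(618, 1227) = 758286)
I = -376707 (I = Mul(-1893, Add(1505, -1306)) = Mul(-1893, 199) = -376707)
Add(Mul(I, Pow(3801, -1)), Mul(x, Pow(Add(-26, Mul(-11, -8)), -1))) = Add(Mul(-376707, Pow(3801, -1)), Mul(758286, Pow(Add(-26, Mul(-11, -8)), -1))) = Add(Mul(-376707, Rational(1, 3801)), Mul(758286, Pow(Add(-26, 88), -1))) = Add(Rational(-125569, 1267), Mul(758286, Pow(62, -1))) = Add(Rational(-125569, 1267), Mul(758286, Rational(1, 62))) = Add(Rational(-125569, 1267), Rational(379143, 31)) = Rational(476481542, 39277)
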